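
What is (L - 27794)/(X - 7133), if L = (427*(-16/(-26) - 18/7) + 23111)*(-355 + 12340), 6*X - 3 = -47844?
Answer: -6940629806/392769 ≈ -17671.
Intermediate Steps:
X = -15947/2 (X = 1/2 + (1/6)*(-47844) = 1/2 - 7974 = -15947/2 ≈ -7973.5)
L = 3470676225/13 (L = (427*(-16*(-1/26) - 18*1/7) + 23111)*11985 = (427*(8/13 - 18/7) + 23111)*11985 = (427*(-178/91) + 23111)*11985 = (-10858/13 + 23111)*11985 = (289585/13)*11985 = 3470676225/13 ≈ 2.6697e+8)
(L - 27794)/(X - 7133) = (3470676225/13 - 27794)/(-15947/2 - 7133) = 3470314903/(13*(-30213/2)) = (3470314903/13)*(-2/30213) = -6940629806/392769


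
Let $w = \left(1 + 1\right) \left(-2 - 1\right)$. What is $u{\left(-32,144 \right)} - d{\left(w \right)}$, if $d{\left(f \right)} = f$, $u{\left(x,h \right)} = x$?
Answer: $-26$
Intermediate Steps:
$w = -6$ ($w = 2 \left(-3\right) = -6$)
$u{\left(-32,144 \right)} - d{\left(w \right)} = -32 - -6 = -32 + 6 = -26$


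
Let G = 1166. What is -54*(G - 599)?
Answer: -30618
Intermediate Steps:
-54*(G - 599) = -54*(1166 - 599) = -54*567 = -30618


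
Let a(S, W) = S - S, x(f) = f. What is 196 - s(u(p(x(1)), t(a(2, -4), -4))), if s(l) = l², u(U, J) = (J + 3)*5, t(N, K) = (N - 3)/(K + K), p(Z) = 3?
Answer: -5681/64 ≈ -88.766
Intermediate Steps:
a(S, W) = 0
t(N, K) = (-3 + N)/(2*K) (t(N, K) = (-3 + N)/((2*K)) = (-3 + N)*(1/(2*K)) = (-3 + N)/(2*K))
u(U, J) = 15 + 5*J (u(U, J) = (3 + J)*5 = 15 + 5*J)
196 - s(u(p(x(1)), t(a(2, -4), -4))) = 196 - (15 + 5*((½)*(-3 + 0)/(-4)))² = 196 - (15 + 5*((½)*(-¼)*(-3)))² = 196 - (15 + 5*(3/8))² = 196 - (15 + 15/8)² = 196 - (135/8)² = 196 - 1*18225/64 = 196 - 18225/64 = -5681/64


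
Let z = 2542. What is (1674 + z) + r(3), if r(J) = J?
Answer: 4219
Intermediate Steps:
(1674 + z) + r(3) = (1674 + 2542) + 3 = 4216 + 3 = 4219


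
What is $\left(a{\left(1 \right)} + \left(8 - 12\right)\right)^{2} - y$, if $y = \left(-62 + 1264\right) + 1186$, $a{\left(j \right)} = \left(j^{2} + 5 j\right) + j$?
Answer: $-2379$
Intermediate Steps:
$a{\left(j \right)} = j^{2} + 6 j$
$y = 2388$ ($y = 1202 + 1186 = 2388$)
$\left(a{\left(1 \right)} + \left(8 - 12\right)\right)^{2} - y = \left(1 \left(6 + 1\right) + \left(8 - 12\right)\right)^{2} - 2388 = \left(1 \cdot 7 - 4\right)^{2} - 2388 = \left(7 - 4\right)^{2} - 2388 = 3^{2} - 2388 = 9 - 2388 = -2379$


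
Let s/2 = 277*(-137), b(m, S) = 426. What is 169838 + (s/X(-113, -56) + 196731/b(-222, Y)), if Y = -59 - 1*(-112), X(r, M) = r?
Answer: 2743408265/16046 ≈ 1.7097e+5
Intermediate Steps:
Y = 53 (Y = -59 + 112 = 53)
s = -75898 (s = 2*(277*(-137)) = 2*(-37949) = -75898)
169838 + (s/X(-113, -56) + 196731/b(-222, Y)) = 169838 + (-75898/(-113) + 196731/426) = 169838 + (-75898*(-1/113) + 196731*(1/426)) = 169838 + (75898/113 + 65577/142) = 169838 + 18187717/16046 = 2743408265/16046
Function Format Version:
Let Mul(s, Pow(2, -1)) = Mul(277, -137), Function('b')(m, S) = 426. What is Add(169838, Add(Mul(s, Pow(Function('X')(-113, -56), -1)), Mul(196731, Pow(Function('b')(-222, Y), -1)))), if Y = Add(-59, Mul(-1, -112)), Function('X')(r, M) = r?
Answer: Rational(2743408265, 16046) ≈ 1.7097e+5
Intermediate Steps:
Y = 53 (Y = Add(-59, 112) = 53)
s = -75898 (s = Mul(2, Mul(277, -137)) = Mul(2, -37949) = -75898)
Add(169838, Add(Mul(s, Pow(Function('X')(-113, -56), -1)), Mul(196731, Pow(Function('b')(-222, Y), -1)))) = Add(169838, Add(Mul(-75898, Pow(-113, -1)), Mul(196731, Pow(426, -1)))) = Add(169838, Add(Mul(-75898, Rational(-1, 113)), Mul(196731, Rational(1, 426)))) = Add(169838, Add(Rational(75898, 113), Rational(65577, 142))) = Add(169838, Rational(18187717, 16046)) = Rational(2743408265, 16046)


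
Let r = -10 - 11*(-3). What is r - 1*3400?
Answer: -3377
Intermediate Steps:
r = 23 (r = -10 + 33 = 23)
r - 1*3400 = 23 - 1*3400 = 23 - 3400 = -3377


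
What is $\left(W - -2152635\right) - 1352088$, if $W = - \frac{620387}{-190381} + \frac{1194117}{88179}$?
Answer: $\frac{4479849940694901}{5595868733} \approx 8.0056 \cdot 10^{5}$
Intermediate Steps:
$W = \frac{94014097950}{5595868733}$ ($W = \left(-620387\right) \left(- \frac{1}{190381}\right) + 1194117 \cdot \frac{1}{88179} = \frac{620387}{190381} + \frac{398039}{29393} = \frac{94014097950}{5595868733} \approx 16.801$)
$\left(W - -2152635\right) - 1352088 = \left(\frac{94014097950}{5595868733} - -2152635\right) - 1352088 = \left(\frac{94014097950}{5595868733} + 2152635\right) - 1352088 = \frac{12045956904159405}{5595868733} - 1352088 = \frac{4479849940694901}{5595868733}$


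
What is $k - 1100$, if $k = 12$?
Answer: $-1088$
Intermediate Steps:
$k - 1100 = 12 - 1100 = -1088$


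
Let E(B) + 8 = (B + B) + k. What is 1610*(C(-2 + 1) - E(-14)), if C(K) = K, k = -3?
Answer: 61180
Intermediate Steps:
E(B) = -11 + 2*B (E(B) = -8 + ((B + B) - 3) = -8 + (2*B - 3) = -8 + (-3 + 2*B) = -11 + 2*B)
1610*(C(-2 + 1) - E(-14)) = 1610*((-2 + 1) - (-11 + 2*(-14))) = 1610*(-1 - (-11 - 28)) = 1610*(-1 - 1*(-39)) = 1610*(-1 + 39) = 1610*38 = 61180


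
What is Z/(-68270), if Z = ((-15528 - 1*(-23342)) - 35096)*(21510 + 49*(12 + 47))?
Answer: 332854041/34135 ≈ 9751.1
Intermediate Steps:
Z = -665708082 (Z = ((-15528 + 23342) - 35096)*(21510 + 49*59) = (7814 - 35096)*(21510 + 2891) = -27282*24401 = -665708082)
Z/(-68270) = -665708082/(-68270) = -665708082*(-1/68270) = 332854041/34135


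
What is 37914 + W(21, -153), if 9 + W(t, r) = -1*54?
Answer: 37851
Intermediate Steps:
W(t, r) = -63 (W(t, r) = -9 - 1*54 = -9 - 54 = -63)
37914 + W(21, -153) = 37914 - 63 = 37851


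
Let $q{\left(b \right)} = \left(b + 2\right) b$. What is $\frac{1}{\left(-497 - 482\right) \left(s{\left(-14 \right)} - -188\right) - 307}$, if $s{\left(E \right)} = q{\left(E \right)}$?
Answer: $- \frac{1}{348831} \approx -2.8667 \cdot 10^{-6}$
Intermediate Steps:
$q{\left(b \right)} = b \left(2 + b\right)$ ($q{\left(b \right)} = \left(2 + b\right) b = b \left(2 + b\right)$)
$s{\left(E \right)} = E \left(2 + E\right)$
$\frac{1}{\left(-497 - 482\right) \left(s{\left(-14 \right)} - -188\right) - 307} = \frac{1}{\left(-497 - 482\right) \left(- 14 \left(2 - 14\right) - -188\right) - 307} = \frac{1}{- 979 \left(\left(-14\right) \left(-12\right) + \left(-24 + 212\right)\right) - 307} = \frac{1}{- 979 \left(168 + 188\right) - 307} = \frac{1}{\left(-979\right) 356 - 307} = \frac{1}{-348524 - 307} = \frac{1}{-348831} = - \frac{1}{348831}$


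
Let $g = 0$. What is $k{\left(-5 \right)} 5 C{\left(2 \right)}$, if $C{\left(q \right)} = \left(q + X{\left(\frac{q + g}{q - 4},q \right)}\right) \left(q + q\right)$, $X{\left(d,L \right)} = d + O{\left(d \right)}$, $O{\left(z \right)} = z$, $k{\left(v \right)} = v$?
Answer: $0$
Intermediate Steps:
$X{\left(d,L \right)} = 2 d$ ($X{\left(d,L \right)} = d + d = 2 d$)
$C{\left(q \right)} = 2 q \left(q + \frac{2 q}{-4 + q}\right)$ ($C{\left(q \right)} = \left(q + 2 \frac{q + 0}{q - 4}\right) \left(q + q\right) = \left(q + 2 \frac{q}{-4 + q}\right) 2 q = \left(q + \frac{2 q}{-4 + q}\right) 2 q = 2 q \left(q + \frac{2 q}{-4 + q}\right)$)
$k{\left(-5 \right)} 5 C{\left(2 \right)} = \left(-5\right) 5 \frac{2 \cdot 2^{2} \left(-2 + 2\right)}{-4 + 2} = - 25 \cdot 2 \cdot 4 \frac{1}{-2} \cdot 0 = - 25 \cdot 2 \cdot 4 \left(- \frac{1}{2}\right) 0 = \left(-25\right) 0 = 0$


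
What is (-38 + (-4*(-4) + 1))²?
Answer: 441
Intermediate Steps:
(-38 + (-4*(-4) + 1))² = (-38 + (16 + 1))² = (-38 + 17)² = (-21)² = 441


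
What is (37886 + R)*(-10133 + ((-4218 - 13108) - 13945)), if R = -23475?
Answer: -596673044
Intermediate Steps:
(37886 + R)*(-10133 + ((-4218 - 13108) - 13945)) = (37886 - 23475)*(-10133 + ((-4218 - 13108) - 13945)) = 14411*(-10133 + (-17326 - 13945)) = 14411*(-10133 - 31271) = 14411*(-41404) = -596673044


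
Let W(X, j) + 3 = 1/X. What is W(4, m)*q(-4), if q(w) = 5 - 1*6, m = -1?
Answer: 11/4 ≈ 2.7500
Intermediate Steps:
W(X, j) = -3 + 1/X
q(w) = -1 (q(w) = 5 - 6 = -1)
W(4, m)*q(-4) = (-3 + 1/4)*(-1) = (-3 + ¼)*(-1) = -11/4*(-1) = 11/4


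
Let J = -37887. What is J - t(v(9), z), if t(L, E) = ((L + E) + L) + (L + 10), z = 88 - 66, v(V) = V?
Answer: -37946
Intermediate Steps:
z = 22
t(L, E) = 10 + E + 3*L (t(L, E) = ((E + L) + L) + (10 + L) = (E + 2*L) + (10 + L) = 10 + E + 3*L)
J - t(v(9), z) = -37887 - (10 + 22 + 3*9) = -37887 - (10 + 22 + 27) = -37887 - 1*59 = -37887 - 59 = -37946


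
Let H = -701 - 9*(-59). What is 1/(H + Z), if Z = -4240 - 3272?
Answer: -1/7682 ≈ -0.00013017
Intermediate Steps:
H = -170 (H = -701 - 1*(-531) = -701 + 531 = -170)
Z = -7512
1/(H + Z) = 1/(-170 - 7512) = 1/(-7682) = -1/7682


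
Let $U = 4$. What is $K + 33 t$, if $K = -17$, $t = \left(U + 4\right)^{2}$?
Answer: $2095$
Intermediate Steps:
$t = 64$ ($t = \left(4 + 4\right)^{2} = 8^{2} = 64$)
$K + 33 t = -17 + 33 \cdot 64 = -17 + 2112 = 2095$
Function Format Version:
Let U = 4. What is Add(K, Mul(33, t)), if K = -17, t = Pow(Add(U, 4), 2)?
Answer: 2095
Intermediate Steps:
t = 64 (t = Pow(Add(4, 4), 2) = Pow(8, 2) = 64)
Add(K, Mul(33, t)) = Add(-17, Mul(33, 64)) = Add(-17, 2112) = 2095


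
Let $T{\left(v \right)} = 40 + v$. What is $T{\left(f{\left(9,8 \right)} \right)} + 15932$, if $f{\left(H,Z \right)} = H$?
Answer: $15981$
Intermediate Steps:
$T{\left(f{\left(9,8 \right)} \right)} + 15932 = \left(40 + 9\right) + 15932 = 49 + 15932 = 15981$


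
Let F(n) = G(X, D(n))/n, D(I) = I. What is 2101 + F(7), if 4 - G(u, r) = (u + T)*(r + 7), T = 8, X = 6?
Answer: 14515/7 ≈ 2073.6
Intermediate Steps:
G(u, r) = 4 - (7 + r)*(8 + u) (G(u, r) = 4 - (u + 8)*(r + 7) = 4 - (8 + u)*(7 + r) = 4 - (7 + r)*(8 + u))
F(n) = (-94 - 14*n)/n (F(n) = (-52 - 8*n - 7*6 - 1*n*6)/n = (-52 - 8*n - 42 - 6*n)/n = (-94 - 14*n)/n)
2101 + F(7) = 2101 + (-14 - 94/7) = 2101 - 192/7 = 14515/7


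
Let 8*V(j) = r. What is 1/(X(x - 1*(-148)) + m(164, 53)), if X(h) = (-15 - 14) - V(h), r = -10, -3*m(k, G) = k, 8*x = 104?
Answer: -12/989 ≈ -0.012133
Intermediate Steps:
x = 13 (x = (⅛)*104 = 13)
m(k, G) = -k/3
V(j) = -5/4 (V(j) = (⅛)*(-10) = -5/4)
X(h) = -111/4 (X(h) = (-15 - 14) - 1*(-5/4) = -29 + 5/4 = -111/4)
1/(X(x - 1*(-148)) + m(164, 53)) = 1/(-111/4 - ⅓*164) = 1/(-111/4 - 164/3) = 1/(-989/12) = -12/989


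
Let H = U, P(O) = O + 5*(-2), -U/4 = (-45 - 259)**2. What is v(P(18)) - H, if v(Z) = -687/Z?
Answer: 2956625/8 ≈ 3.6958e+5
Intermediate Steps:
U = -369664 (U = -4*(-45 - 259)**2 = -4*(-304)**2 = -4*92416 = -369664)
P(O) = -10 + O (P(O) = O - 10 = -10 + O)
H = -369664
v(P(18)) - H = -687/(-10 + 18) - 1*(-369664) = -687/8 + 369664 = 2956625/8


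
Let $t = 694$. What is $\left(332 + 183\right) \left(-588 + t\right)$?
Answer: $54590$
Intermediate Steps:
$\left(332 + 183\right) \left(-588 + t\right) = \left(332 + 183\right) \left(-588 + 694\right) = 515 \cdot 106 = 54590$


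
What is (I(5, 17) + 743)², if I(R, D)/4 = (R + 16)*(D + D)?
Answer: 12952801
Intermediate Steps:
I(R, D) = 8*D*(16 + R) (I(R, D) = 4*((R + 16)*(D + D)) = 4*((16 + R)*(2*D)) = 4*(2*D*(16 + R)) = 8*D*(16 + R))
(I(5, 17) + 743)² = (8*17*(16 + 5) + 743)² = (8*17*21 + 743)² = (2856 + 743)² = 3599² = 12952801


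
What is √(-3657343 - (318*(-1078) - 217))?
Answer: 3*I*√368258 ≈ 1820.5*I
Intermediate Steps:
√(-3657343 - (318*(-1078) - 217)) = √(-3657343 - (-342804 - 217)) = √(-3657343 - 1*(-343021)) = √(-3657343 + 343021) = √(-3314322) = 3*I*√368258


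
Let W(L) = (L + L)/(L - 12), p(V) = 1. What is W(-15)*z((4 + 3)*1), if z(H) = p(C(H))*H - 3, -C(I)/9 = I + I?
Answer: 40/9 ≈ 4.4444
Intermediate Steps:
C(I) = -18*I (C(I) = -9*(I + I) = -18*I)
W(L) = 2*L/(-12 + L) (W(L) = (2*L)/(-12 + L) = 2*L/(-12 + L))
z(H) = -3 + H (z(H) = 1*H - 3 = H - 3 = -3 + H)
W(-15)*z((4 + 3)*1) = (2*(-15)/(-12 - 15))*(-3 + (4 + 3)*1) = (2*(-15)/(-27))*(-3 + 7*1) = (2*(-15)*(-1/27))*(-3 + 7) = (10/9)*4 = 40/9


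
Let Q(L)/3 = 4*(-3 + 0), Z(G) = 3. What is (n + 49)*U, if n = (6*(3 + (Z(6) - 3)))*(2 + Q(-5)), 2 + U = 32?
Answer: -16890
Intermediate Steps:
U = 30 (U = -2 + 32 = 30)
Q(L) = -36 (Q(L) = 3*(4*(-3 + 0)) = 3*(4*(-3)) = 3*(-12) = -36)
n = -612 (n = (6*(3 + (3 - 3)))*(2 - 36) = (6*(3 + 0))*(-34) = (6*3)*(-34) = 18*(-34) = -612)
(n + 49)*U = (-612 + 49)*30 = -563*30 = -16890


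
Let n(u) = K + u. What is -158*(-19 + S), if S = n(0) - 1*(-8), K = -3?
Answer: 2212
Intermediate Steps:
n(u) = -3 + u
S = 5 (S = (-3 + 0) - 1*(-8) = -3 + 8 = 5)
-158*(-19 + S) = -158*(-19 + 5) = -158*(-14) = 2212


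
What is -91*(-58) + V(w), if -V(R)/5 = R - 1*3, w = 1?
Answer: 5288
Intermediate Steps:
V(R) = 15 - 5*R (V(R) = -5*(R - 1*3) = -5*(R - 3) = -5*(-3 + R) = 15 - 5*R)
-91*(-58) + V(w) = -91*(-58) + (15 - 5*1) = 5278 + (15 - 5) = 5278 + 10 = 5288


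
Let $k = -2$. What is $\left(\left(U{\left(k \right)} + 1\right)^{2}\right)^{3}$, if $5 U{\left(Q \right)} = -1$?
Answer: $\frac{4096}{15625} \approx 0.26214$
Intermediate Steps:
$U{\left(Q \right)} = - \frac{1}{5}$ ($U{\left(Q \right)} = \frac{1}{5} \left(-1\right) = - \frac{1}{5}$)
$\left(\left(U{\left(k \right)} + 1\right)^{2}\right)^{3} = \left(\left(- \frac{1}{5} + 1\right)^{2}\right)^{3} = \left(\left(\frac{4}{5}\right)^{2}\right)^{3} = \left(\frac{16}{25}\right)^{3} = \frac{4096}{15625}$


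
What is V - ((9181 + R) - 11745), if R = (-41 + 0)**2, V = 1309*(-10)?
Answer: -12207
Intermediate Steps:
V = -13090
R = 1681 (R = (-41)**2 = 1681)
V - ((9181 + R) - 11745) = -13090 - ((9181 + 1681) - 11745) = -13090 - (10862 - 11745) = -13090 - 1*(-883) = -13090 + 883 = -12207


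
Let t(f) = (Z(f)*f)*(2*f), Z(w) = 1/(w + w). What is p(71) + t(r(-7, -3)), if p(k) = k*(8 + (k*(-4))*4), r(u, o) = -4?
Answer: -80092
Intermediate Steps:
Z(w) = 1/(2*w)
t(f) = f (t(f) = ((1/(2*f))*f)*(2*f) = (2*f)/2 = f)
p(k) = k*(8 - 16*k) (p(k) = k*(8 - 4*k*4) = k*(8 - 16*k))
p(71) + t(r(-7, -3)) = 8*71*(1 - 2*71) - 4 = 8*71*(1 - 142) - 4 = 8*71*(-141) - 4 = -80088 - 4 = -80092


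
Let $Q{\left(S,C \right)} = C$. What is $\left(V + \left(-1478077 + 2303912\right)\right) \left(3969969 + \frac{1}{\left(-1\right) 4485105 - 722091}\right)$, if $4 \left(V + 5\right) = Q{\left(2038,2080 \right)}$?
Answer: $\frac{2847107212333720175}{867866} \approx 3.2806 \cdot 10^{12}$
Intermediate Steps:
$V = 515$ ($V = -5 + \frac{1}{4} \cdot 2080 = -5 + 520 = 515$)
$\left(V + \left(-1478077 + 2303912\right)\right) \left(3969969 + \frac{1}{\left(-1\right) 4485105 - 722091}\right) = \left(515 + \left(-1478077 + 2303912\right)\right) \left(3969969 + \frac{1}{\left(-1\right) 4485105 - 722091}\right) = \left(515 + 825835\right) \left(3969969 + \frac{1}{-4485105 - 722091}\right) = 826350 \left(3969969 + \frac{1}{-5207196}\right) = 826350 \left(3969969 - \frac{1}{5207196}\right) = 826350 \cdot \frac{20672406696923}{5207196} = \frac{2847107212333720175}{867866}$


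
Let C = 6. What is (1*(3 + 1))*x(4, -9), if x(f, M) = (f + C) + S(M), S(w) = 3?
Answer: 52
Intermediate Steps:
x(f, M) = 9 + f (x(f, M) = (f + 6) + 3 = (6 + f) + 3 = 9 + f)
(1*(3 + 1))*x(4, -9) = (1*(3 + 1))*(9 + 4) = (1*4)*13 = 4*13 = 52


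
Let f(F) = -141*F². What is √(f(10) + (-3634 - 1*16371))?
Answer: I*√34105 ≈ 184.68*I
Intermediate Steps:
√(f(10) + (-3634 - 1*16371)) = √(-141*10² + (-3634 - 1*16371)) = √(-141*100 + (-3634 - 16371)) = √(-14100 - 20005) = √(-34105) = I*√34105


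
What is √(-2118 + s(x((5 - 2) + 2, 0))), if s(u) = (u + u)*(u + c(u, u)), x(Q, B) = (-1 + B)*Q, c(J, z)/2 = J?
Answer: 4*I*√123 ≈ 44.362*I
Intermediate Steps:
c(J, z) = 2*J
x(Q, B) = Q*(-1 + B)
s(u) = 6*u² (s(u) = (u + u)*(u + 2*u) = (2*u)*(3*u) = 6*u²)
√(-2118 + s(x((5 - 2) + 2, 0))) = √(-2118 + 6*(((5 - 2) + 2)*(-1 + 0))²) = √(-2118 + 6*((3 + 2)*(-1))²) = √(-2118 + 6*(5*(-1))²) = √(-2118 + 6*(-5)²) = √(-2118 + 6*25) = √(-2118 + 150) = √(-1968) = 4*I*√123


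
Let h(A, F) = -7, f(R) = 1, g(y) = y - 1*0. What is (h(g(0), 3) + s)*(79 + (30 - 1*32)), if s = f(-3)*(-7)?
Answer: -1078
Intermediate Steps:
g(y) = y (g(y) = y + 0 = y)
s = -7 (s = 1*(-7) = -7)
(h(g(0), 3) + s)*(79 + (30 - 1*32)) = (-7 - 7)*(79 + (30 - 1*32)) = -14*(79 + (30 - 32)) = -14*(79 - 2) = -14*77 = -1078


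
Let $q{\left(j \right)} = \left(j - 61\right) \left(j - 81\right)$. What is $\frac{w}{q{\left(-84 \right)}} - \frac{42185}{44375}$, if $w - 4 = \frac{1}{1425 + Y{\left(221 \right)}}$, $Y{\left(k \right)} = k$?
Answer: $- \frac{4429270113}{4660031750} \approx -0.95048$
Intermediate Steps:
$q{\left(j \right)} = \left(-81 + j\right) \left(-61 + j\right)$ ($q{\left(j \right)} = \left(-61 + j\right) \left(-81 + j\right) = \left(-81 + j\right) \left(-61 + j\right)$)
$w = \frac{6585}{1646}$ ($w = 4 + \frac{1}{1425 + 221} = 4 + \frac{1}{1646} = \frac{6585}{1646} \approx 4.0006$)
$\frac{w}{q{\left(-84 \right)}} - \frac{42185}{44375} = \frac{6585}{1646 \left(4941 + \left(-84\right)^{2} - -11928\right)} - \frac{42185}{44375} = \frac{6585}{1646 \left(4941 + 7056 + 11928\right)} - \frac{8437}{8875} = \frac{6585}{1646 \cdot 23925} - \frac{8437}{8875} = \frac{6585}{1646} \cdot \frac{1}{23925} - \frac{8437}{8875} = \frac{439}{2625370} - \frac{8437}{8875} = - \frac{4429270113}{4660031750}$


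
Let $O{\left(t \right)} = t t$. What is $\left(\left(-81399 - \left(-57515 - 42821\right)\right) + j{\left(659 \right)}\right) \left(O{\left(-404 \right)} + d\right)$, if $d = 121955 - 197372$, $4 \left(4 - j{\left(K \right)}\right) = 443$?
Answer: $\frac{6613108479}{4} \approx 1.6533 \cdot 10^{9}$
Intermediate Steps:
$j{\left(K \right)} = - \frac{427}{4}$ ($j{\left(K \right)} = 4 - \frac{443}{4} = - \frac{427}{4}$)
$O{\left(t \right)} = t^{2}$
$d = -75417$ ($d = 121955 - 197372 = -75417$)
$\left(\left(-81399 - \left(-57515 - 42821\right)\right) + j{\left(659 \right)}\right) \left(O{\left(-404 \right)} + d\right) = \left(\left(-81399 - \left(-57515 - 42821\right)\right) - \frac{427}{4}\right) \left(\left(-404\right)^{2} - 75417\right) = \left(\left(-81399 - \left(-57515 - 42821\right)\right) - \frac{427}{4}\right) \left(163216 - 75417\right) = \left(\left(-81399 - \left(-57515 - 42821\right)\right) - \frac{427}{4}\right) 87799 = \left(\left(-81399 - -100336\right) - \frac{427}{4}\right) 87799 = \left(\left(-81399 + 100336\right) - \frac{427}{4}\right) 87799 = \left(18937 - \frac{427}{4}\right) 87799 = \frac{75321}{4} \cdot 87799 = \frac{6613108479}{4}$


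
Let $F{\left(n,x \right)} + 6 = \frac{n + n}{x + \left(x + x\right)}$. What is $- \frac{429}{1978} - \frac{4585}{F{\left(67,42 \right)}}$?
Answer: $\frac{571221771}{615158} \approx 928.58$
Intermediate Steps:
$F{\left(n,x \right)} = -6 + \frac{2 n}{3 x}$ ($F{\left(n,x \right)} = -6 + \frac{n + n}{x + \left(x + x\right)} = -6 + \frac{2 n}{x + 2 x} = -6 + \frac{2 n}{3 x}$)
$- \frac{429}{1978} - \frac{4585}{F{\left(67,42 \right)}} = - \frac{429}{1978} - \frac{4585}{-6 + \frac{2}{3} \cdot 67 \cdot \frac{1}{42}} = \left(-429\right) \frac{1}{1978} - \frac{4585}{-6 + \frac{2}{3} \cdot 67 \cdot \frac{1}{42}} = - \frac{429}{1978} - \frac{4585}{-6 + \frac{67}{63}} = - \frac{429}{1978} - \frac{4585}{- \frac{311}{63}} = - \frac{429}{1978} - - \frac{288855}{311} = - \frac{429}{1978} + \frac{288855}{311} = \frac{571221771}{615158}$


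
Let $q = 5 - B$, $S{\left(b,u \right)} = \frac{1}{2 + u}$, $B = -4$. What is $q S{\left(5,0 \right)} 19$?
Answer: $\frac{171}{2} \approx 85.5$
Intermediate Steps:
$q = 9$ ($q = 5 - -4 = 5 + 4 = 9$)
$q S{\left(5,0 \right)} 19 = \frac{9}{2 + 0} \cdot 19 = \frac{9}{2} \cdot 19 = \frac{171}{2}$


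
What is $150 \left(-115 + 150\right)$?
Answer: $5250$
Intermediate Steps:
$150 \left(-115 + 150\right) = 150 \cdot 35 = 5250$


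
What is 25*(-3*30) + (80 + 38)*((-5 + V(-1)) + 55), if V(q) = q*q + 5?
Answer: 4358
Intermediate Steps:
V(q) = 5 + q**2 (V(q) = q**2 + 5 = 5 + q**2)
25*(-3*30) + (80 + 38)*((-5 + V(-1)) + 55) = 25*(-3*30) + (80 + 38)*((-5 + (5 + (-1)**2)) + 55) = 25*(-90) + 118*((-5 + (5 + 1)) + 55) = -2250 + 118*((-5 + 6) + 55) = -2250 + 118*(1 + 55) = -2250 + 118*56 = -2250 + 6608 = 4358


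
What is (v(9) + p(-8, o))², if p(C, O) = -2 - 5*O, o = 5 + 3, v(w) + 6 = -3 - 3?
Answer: 2916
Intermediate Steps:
v(w) = -12 (v(w) = -6 + (-3 - 3) = -6 - 6 = -12)
o = 8
(v(9) + p(-8, o))² = (-12 + (-2 - 5*8))² = (-12 + (-2 - 40))² = (-12 - 42)² = (-54)² = 2916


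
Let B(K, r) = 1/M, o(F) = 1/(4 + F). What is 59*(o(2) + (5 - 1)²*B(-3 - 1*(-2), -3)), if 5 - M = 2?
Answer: 649/2 ≈ 324.50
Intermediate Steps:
M = 3 (M = 5 - 1*2 = 5 - 2 = 3)
B(K, r) = ⅓ (B(K, r) = 1/3 = ⅓)
59*(o(2) + (5 - 1)²*B(-3 - 1*(-2), -3)) = 59*(1/(4 + 2) + (5 - 1)²*(⅓)) = 59*(1/6 + 4²*(⅓)) = 59*(⅙ + 16*(⅓)) = 59*(⅙ + 16/3) = 59*(11/2) = 649/2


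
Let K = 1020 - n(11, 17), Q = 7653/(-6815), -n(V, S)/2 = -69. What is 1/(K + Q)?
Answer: 6815/6003177 ≈ 0.0011352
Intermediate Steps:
n(V, S) = 138 (n(V, S) = -2*(-69) = 138)
Q = -7653/6815 (Q = 7653*(-1/6815) = -7653/6815 ≈ -1.1230)
K = 882 (K = 1020 - 1*138 = 1020 - 138 = 882)
1/(K + Q) = 1/(882 - 7653/6815) = 1/(6003177/6815) = 6815/6003177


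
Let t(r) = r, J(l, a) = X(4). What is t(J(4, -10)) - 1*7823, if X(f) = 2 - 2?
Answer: -7823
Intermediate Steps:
X(f) = 0
J(l, a) = 0
t(J(4, -10)) - 1*7823 = 0 - 1*7823 = 0 - 7823 = -7823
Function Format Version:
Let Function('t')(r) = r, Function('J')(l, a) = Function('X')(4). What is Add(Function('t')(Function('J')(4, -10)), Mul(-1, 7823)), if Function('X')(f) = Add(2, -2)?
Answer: -7823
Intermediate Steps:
Function('X')(f) = 0
Function('J')(l, a) = 0
Add(Function('t')(Function('J')(4, -10)), Mul(-1, 7823)) = Add(0, Mul(-1, 7823)) = Add(0, -7823) = -7823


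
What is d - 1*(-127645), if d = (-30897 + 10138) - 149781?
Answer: -42895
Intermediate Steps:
d = -170540 (d = -20759 - 149781 = -170540)
d - 1*(-127645) = -170540 - 1*(-127645) = -170540 + 127645 = -42895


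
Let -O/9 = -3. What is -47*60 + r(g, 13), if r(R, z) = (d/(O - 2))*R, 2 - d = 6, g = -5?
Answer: -14096/5 ≈ -2819.2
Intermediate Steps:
O = 27 (O = -9*(-3) = 27)
d = -4 (d = 2 - 1*6 = 2 - 6 = -4)
r(R, z) = -4*R/25 (r(R, z) = (-4/(27 - 2))*R = (-4/25)*R = (-4*1/25)*R = -4*R/25)
-47*60 + r(g, 13) = -47*60 - 4/25*(-5) = -2820 + ⅘ = -14096/5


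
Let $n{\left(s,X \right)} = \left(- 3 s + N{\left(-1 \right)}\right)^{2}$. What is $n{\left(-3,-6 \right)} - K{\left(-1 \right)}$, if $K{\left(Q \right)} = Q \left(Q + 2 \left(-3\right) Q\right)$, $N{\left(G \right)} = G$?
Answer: $69$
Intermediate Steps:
$n{\left(s,X \right)} = \left(-1 - 3 s\right)^{2}$ ($n{\left(s,X \right)} = \left(- 3 s - 1\right)^{2} = \left(-1 - 3 s\right)^{2}$)
$K{\left(Q \right)} = - 5 Q^{2}$ ($K{\left(Q \right)} = Q \left(Q - 6 Q\right) = Q \left(- 5 Q\right) = - 5 Q^{2}$)
$n{\left(-3,-6 \right)} - K{\left(-1 \right)} = \left(1 + 3 \left(-3\right)\right)^{2} - - 5 \left(-1\right)^{2} = \left(1 - 9\right)^{2} - \left(-5\right) 1 = \left(-8\right)^{2} - -5 = 64 + 5 = 69$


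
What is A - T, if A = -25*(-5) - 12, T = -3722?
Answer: 3835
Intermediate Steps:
A = 113 (A = 125 - 12 = 113)
A - T = 113 - 1*(-3722) = 113 + 3722 = 3835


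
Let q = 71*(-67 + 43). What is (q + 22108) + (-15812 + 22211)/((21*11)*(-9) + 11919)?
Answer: 66927253/3280 ≈ 20405.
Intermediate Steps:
q = -1704 (q = 71*(-24) = -1704)
(q + 22108) + (-15812 + 22211)/((21*11)*(-9) + 11919) = (-1704 + 22108) + (-15812 + 22211)/((21*11)*(-9) + 11919) = 20404 + 6399/(231*(-9) + 11919) = 20404 + 6399/(-2079 + 11919) = 20404 + 6399/9840 = 20404 + 6399*(1/9840) = 20404 + 2133/3280 = 66927253/3280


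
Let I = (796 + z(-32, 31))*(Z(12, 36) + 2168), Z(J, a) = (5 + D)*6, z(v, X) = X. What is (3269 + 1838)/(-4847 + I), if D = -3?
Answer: 5107/1798013 ≈ 0.0028404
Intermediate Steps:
Z(J, a) = 12 (Z(J, a) = (5 - 3)*6 = 2*6 = 12)
I = 1802860 (I = (796 + 31)*(12 + 2168) = 827*2180 = 1802860)
(3269 + 1838)/(-4847 + I) = (3269 + 1838)/(-4847 + 1802860) = 5107/1798013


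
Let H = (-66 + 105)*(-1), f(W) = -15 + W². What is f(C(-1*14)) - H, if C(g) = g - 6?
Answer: 424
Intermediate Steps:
C(g) = -6 + g
H = -39 (H = 39*(-1) = -39)
f(C(-1*14)) - H = (-15 + (-6 - 1*14)²) - 1*(-39) = (-15 + (-6 - 14)²) + 39 = (-15 + (-20)²) + 39 = (-15 + 400) + 39 = 385 + 39 = 424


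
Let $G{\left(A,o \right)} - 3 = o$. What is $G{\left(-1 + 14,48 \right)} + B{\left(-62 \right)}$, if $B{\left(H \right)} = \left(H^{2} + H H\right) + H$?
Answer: $7677$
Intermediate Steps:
$B{\left(H \right)} = H + 2 H^{2}$ ($B{\left(H \right)} = \left(H^{2} + H^{2}\right) + H = 2 H^{2} + H = H + 2 H^{2}$)
$G{\left(A,o \right)} = 3 + o$
$G{\left(-1 + 14,48 \right)} + B{\left(-62 \right)} = \left(3 + 48\right) - 62 \left(1 + 2 \left(-62\right)\right) = 51 - 62 \left(1 - 124\right) = 51 - -7626 = 51 + 7626 = 7677$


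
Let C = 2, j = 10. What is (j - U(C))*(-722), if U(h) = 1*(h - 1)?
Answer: -6498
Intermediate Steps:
U(h) = -1 + h (U(h) = 1*(-1 + h) = -1 + h)
(j - U(C))*(-722) = (10 - (-1 + 2))*(-722) = (10 - 1*1)*(-722) = (10 - 1)*(-722) = 9*(-722) = -6498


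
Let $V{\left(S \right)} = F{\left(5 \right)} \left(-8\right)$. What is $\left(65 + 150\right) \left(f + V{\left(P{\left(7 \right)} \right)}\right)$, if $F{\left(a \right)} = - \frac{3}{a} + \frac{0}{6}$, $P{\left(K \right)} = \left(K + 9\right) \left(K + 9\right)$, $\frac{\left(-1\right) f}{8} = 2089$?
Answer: $-3592048$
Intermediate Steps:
$f = -16712$ ($f = \left(-8\right) 2089 = -16712$)
$P{\left(K \right)} = \left(9 + K\right)^{2}$ ($P{\left(K \right)} = \left(9 + K\right) \left(9 + K\right) = \left(9 + K\right)^{2}$)
$F{\left(a \right)} = - \frac{3}{a}$ ($F{\left(a \right)} = - \frac{3}{a} + 0 \cdot \frac{1}{6} = - \frac{3}{a} + 0 = - \frac{3}{a}$)
$V{\left(S \right)} = \frac{24}{5}$ ($V{\left(S \right)} = - \frac{3}{5} \left(-8\right) = \left(-3\right) \frac{1}{5} \left(-8\right) = \left(- \frac{3}{5}\right) \left(-8\right) = \frac{24}{5}$)
$\left(65 + 150\right) \left(f + V{\left(P{\left(7 \right)} \right)}\right) = \left(65 + 150\right) \left(-16712 + \frac{24}{5}\right) = 215 \left(- \frac{83536}{5}\right) = -3592048$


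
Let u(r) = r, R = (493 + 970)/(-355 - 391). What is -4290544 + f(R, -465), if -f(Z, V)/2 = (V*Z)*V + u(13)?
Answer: -1284045435/373 ≈ -3.4425e+6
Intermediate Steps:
R = -1463/746 (R = 1463/(-746) = 1463*(-1/746) = -1463/746 ≈ -1.9611)
f(Z, V) = -26 - 2*Z*V² (f(Z, V) = -2*((V*Z)*V + 13) = -2*(Z*V² + 13) = -2*(13 + Z*V²) = -26 - 2*Z*V²)
-4290544 + f(R, -465) = -4290544 + (-26 - 2*(-1463/746)*(-465)²) = -4290544 + (-26 - 2*(-1463/746)*216225) = -4290544 + (-26 + 316337175/373) = -4290544 + 316327477/373 = -1284045435/373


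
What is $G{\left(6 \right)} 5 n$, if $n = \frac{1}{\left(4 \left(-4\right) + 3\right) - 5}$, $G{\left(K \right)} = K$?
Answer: $- \frac{5}{3} \approx -1.6667$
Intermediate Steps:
$n = - \frac{1}{18}$ ($n = \frac{1}{\left(-16 + 3\right) - 5} = \frac{1}{-13 - 5} = \frac{1}{-18} = - \frac{1}{18} \approx -0.055556$)
$G{\left(6 \right)} 5 n = 6 \cdot 5 \left(- \frac{1}{18}\right) = 6 \left(- \frac{5}{18}\right) = - \frac{5}{3}$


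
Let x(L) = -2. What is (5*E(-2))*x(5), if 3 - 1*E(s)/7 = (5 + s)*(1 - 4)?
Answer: -840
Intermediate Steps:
E(s) = 126 + 21*s (E(s) = 21 - 7*(5 + s)*(1 - 4) = 21 - 7*(5 + s)*(-3) = 21 - 7*(-15 - 3*s) = 21 + (105 + 21*s) = 126 + 21*s)
(5*E(-2))*x(5) = (5*(126 + 21*(-2)))*(-2) = (5*(126 - 42))*(-2) = (5*84)*(-2) = 420*(-2) = -840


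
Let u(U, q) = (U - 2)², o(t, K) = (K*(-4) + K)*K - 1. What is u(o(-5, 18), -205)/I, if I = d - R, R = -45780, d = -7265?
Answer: 190125/7703 ≈ 24.682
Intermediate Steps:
I = 38515 (I = -7265 - 1*(-45780) = -7265 + 45780 = 38515)
o(t, K) = -1 - 3*K² (o(t, K) = (-4*K + K)*K - 1 = (-3*K)*K - 1 = -3*K² - 1 = -1 - 3*K²)
u(U, q) = (-2 + U)²
u(o(-5, 18), -205)/I = (-2 + (-1 - 3*18²))²/38515 = (-2 + (-1 - 3*324))²*(1/38515) = (-2 + (-1 - 972))²*(1/38515) = (-2 - 973)²*(1/38515) = (-975)²*(1/38515) = 950625*(1/38515) = 190125/7703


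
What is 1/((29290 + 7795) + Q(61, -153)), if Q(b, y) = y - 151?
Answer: 1/36781 ≈ 2.7188e-5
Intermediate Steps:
Q(b, y) = -151 + y
1/((29290 + 7795) + Q(61, -153)) = 1/((29290 + 7795) + (-151 - 153)) = 1/(37085 - 304) = 1/36781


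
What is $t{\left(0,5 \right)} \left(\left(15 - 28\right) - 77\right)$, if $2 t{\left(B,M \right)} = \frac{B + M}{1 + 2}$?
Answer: $-75$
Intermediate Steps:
$t{\left(B,M \right)} = \frac{B}{6} + \frac{M}{6}$ ($t{\left(B,M \right)} = \frac{\left(B + M\right) \frac{1}{1 + 2}}{2} = \frac{\left(B + M\right) \frac{1}{3}}{2} = \frac{\frac{B}{3} + \frac{M}{3}}{2} = \frac{B}{6} + \frac{M}{6}$)
$t{\left(0,5 \right)} \left(\left(15 - 28\right) - 77\right) = \left(\frac{1}{6} \cdot 0 + \frac{1}{6} \cdot 5\right) \left(\left(15 - 28\right) - 77\right) = \left(0 + \frac{5}{6}\right) \left(-13 - 77\right) = \frac{5}{6} \left(-90\right) = -75$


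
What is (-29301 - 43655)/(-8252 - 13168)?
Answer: 18239/5355 ≈ 3.4060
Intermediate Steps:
(-29301 - 43655)/(-8252 - 13168) = -72956/(-21420) = -72956*(-1/21420) = 18239/5355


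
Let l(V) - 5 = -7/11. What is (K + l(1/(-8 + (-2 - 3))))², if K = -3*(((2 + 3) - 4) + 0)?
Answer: 225/121 ≈ 1.8595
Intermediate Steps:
l(V) = 48/11 (l(V) = 5 - 7/11 = 48/11)
K = -3 (K = -3*((5 - 4) + 0) = -3*(1 + 0) = -3*1 = -3)
(K + l(1/(-8 + (-2 - 3))))² = (-3 + 48/11)² = (15/11)² = 225/121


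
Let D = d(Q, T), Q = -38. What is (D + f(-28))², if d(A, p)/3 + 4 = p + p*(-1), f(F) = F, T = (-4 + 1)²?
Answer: 1600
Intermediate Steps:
T = 9 (T = (-3)² = 9)
d(A, p) = -12 (d(A, p) = -12 + 3*(p + p*(-1)) = -12 + 3*(p - p) = -12 + 3*0 = -12 + 0 = -12)
D = -12
(D + f(-28))² = (-12 - 28)² = (-40)² = 1600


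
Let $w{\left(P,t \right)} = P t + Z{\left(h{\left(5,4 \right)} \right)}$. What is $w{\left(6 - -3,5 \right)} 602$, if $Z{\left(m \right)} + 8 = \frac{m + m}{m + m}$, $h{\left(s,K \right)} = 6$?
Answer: $22876$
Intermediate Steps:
$Z{\left(m \right)} = -7$ ($Z{\left(m \right)} = -8 + \frac{m + m}{m + m} = -8 + \frac{2 m}{2 m} = -8 + 2 m \frac{1}{2 m} = -8 + 1 = -7$)
$w{\left(P,t \right)} = -7 + P t$ ($w{\left(P,t \right)} = P t - 7 = -7 + P t$)
$w{\left(6 - -3,5 \right)} 602 = \left(-7 + \left(6 - -3\right) 5\right) 602 = \left(-7 + \left(6 + 3\right) 5\right) 602 = \left(-7 + 9 \cdot 5\right) 602 = \left(-7 + 45\right) 602 = 38 \cdot 602 = 22876$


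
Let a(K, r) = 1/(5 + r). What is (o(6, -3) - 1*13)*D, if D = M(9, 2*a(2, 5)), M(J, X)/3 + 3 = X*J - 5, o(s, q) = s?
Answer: 651/5 ≈ 130.20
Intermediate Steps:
M(J, X) = -24 + 3*J*X (M(J, X) = -9 + 3*(X*J - 5) = -9 + 3*(J*X - 5) = -9 + 3*(-5 + J*X) = -9 + (-15 + 3*J*X) = -24 + 3*J*X)
D = -93/5 (D = -24 + 3*9*(2/(5 + 5)) = -24 + 3*9*(2/10) = -24 + 3*9*(2*(⅒)) = -24 + 3*9*(⅕) = -24 + 27/5 = -93/5 ≈ -18.600)
(o(6, -3) - 1*13)*D = (6 - 1*13)*(-93/5) = (6 - 13)*(-93/5) = -7*(-93/5) = 651/5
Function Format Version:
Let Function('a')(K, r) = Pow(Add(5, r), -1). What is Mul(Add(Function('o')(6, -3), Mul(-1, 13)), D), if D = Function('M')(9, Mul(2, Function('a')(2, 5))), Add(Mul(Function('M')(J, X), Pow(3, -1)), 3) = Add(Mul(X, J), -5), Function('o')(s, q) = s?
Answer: Rational(651, 5) ≈ 130.20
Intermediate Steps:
Function('M')(J, X) = Add(-24, Mul(3, J, X)) (Function('M')(J, X) = Add(-9, Mul(3, Add(Mul(X, J), -5))) = Add(-9, Mul(3, Add(Mul(J, X), -5))) = Add(-9, Mul(3, Add(-5, Mul(J, X)))) = Add(-9, Add(-15, Mul(3, J, X))) = Add(-24, Mul(3, J, X)))
D = Rational(-93, 5) (D = Add(-24, Mul(3, 9, Mul(2, Pow(Add(5, 5), -1)))) = Add(-24, Mul(3, 9, Mul(2, Pow(10, -1)))) = Add(-24, Mul(3, 9, Mul(2, Rational(1, 10)))) = Add(-24, Mul(3, 9, Rational(1, 5))) = Add(-24, Rational(27, 5)) = Rational(-93, 5) ≈ -18.600)
Mul(Add(Function('o')(6, -3), Mul(-1, 13)), D) = Mul(Add(6, Mul(-1, 13)), Rational(-93, 5)) = Mul(Add(6, -13), Rational(-93, 5)) = Mul(-7, Rational(-93, 5)) = Rational(651, 5)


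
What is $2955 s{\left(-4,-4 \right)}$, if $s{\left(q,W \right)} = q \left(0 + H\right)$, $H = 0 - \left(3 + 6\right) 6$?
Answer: $638280$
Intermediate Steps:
$H = -54$ ($H = 0 - 9 \cdot 6 = 0 - 54 = -54$)
$s{\left(q,W \right)} = - 54 q$ ($s{\left(q,W \right)} = q \left(0 - 54\right) = q \left(-54\right) = - 54 q$)
$2955 s{\left(-4,-4 \right)} = 2955 \left(\left(-54\right) \left(-4\right)\right) = 2955 \cdot 216 = 638280$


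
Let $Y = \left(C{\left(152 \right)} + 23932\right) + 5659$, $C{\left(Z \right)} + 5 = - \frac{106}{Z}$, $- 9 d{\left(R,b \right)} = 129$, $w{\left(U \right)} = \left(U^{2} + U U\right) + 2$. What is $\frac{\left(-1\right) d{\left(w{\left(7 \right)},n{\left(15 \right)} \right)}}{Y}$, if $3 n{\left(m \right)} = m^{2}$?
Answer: $\frac{3268}{6745449} \approx 0.00048447$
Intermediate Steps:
$w{\left(U \right)} = 2 + 2 U^{2}$ ($w{\left(U \right)} = \left(U^{2} + U^{2}\right) + 2 = 2 U^{2} + 2 = 2 + 2 U^{2}$)
$n{\left(m \right)} = \frac{m^{2}}{3}$
$d{\left(R,b \right)} = - \frac{43}{3}$ ($d{\left(R,b \right)} = \left(- \frac{1}{9}\right) 129 = - \frac{43}{3}$)
$C{\left(Z \right)} = -5 - \frac{106}{Z}$
$Y = \frac{2248483}{76}$ ($Y = \left(\left(-5 - \frac{106}{152}\right) + 23932\right) + 5659 = \left(\left(-5 - \frac{53}{76}\right) + 23932\right) + 5659 = \left(- \frac{433}{76} + 23932\right) + 5659 = \frac{1818399}{76} + 5659 = \frac{2248483}{76} \approx 29585.0$)
$\frac{\left(-1\right) d{\left(w{\left(7 \right)},n{\left(15 \right)} \right)}}{Y} = \frac{\left(-1\right) \left(- \frac{43}{3}\right)}{\frac{2248483}{76}} = \frac{43}{3} \cdot \frac{76}{2248483} = \frac{3268}{6745449}$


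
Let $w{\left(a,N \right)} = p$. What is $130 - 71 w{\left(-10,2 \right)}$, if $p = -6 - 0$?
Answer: $556$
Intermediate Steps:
$p = -6$ ($p = -6 + 0 = -6$)
$w{\left(a,N \right)} = -6$
$130 - 71 w{\left(-10,2 \right)} = 130 - -426 = 130 + 426 = 556$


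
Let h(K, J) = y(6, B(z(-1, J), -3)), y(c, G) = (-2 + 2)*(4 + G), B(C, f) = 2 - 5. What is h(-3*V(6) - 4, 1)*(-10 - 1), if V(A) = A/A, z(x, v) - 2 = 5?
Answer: 0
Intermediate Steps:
z(x, v) = 7 (z(x, v) = 2 + 5 = 7)
B(C, f) = -3
V(A) = 1
y(c, G) = 0 (y(c, G) = 0*(4 + G) = 0)
h(K, J) = 0
h(-3*V(6) - 4, 1)*(-10 - 1) = 0*(-10 - 1) = 0*(-11) = 0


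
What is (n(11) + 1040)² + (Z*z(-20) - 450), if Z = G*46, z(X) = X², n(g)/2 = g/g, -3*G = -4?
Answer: 3329542/3 ≈ 1.1098e+6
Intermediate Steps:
G = 4/3 (G = -⅓*(-4) = 4/3 ≈ 1.3333)
n(g) = 2 (n(g) = 2*(g/g) = 2*1 = 2)
Z = 184/3 (Z = (4/3)*46 = 184/3 ≈ 61.333)
(n(11) + 1040)² + (Z*z(-20) - 450) = (2 + 1040)² + ((184/3)*(-20)² - 450) = 1042² + ((184/3)*400 - 450) = 1085764 + (73600/3 - 450) = 1085764 + 72250/3 = 3329542/3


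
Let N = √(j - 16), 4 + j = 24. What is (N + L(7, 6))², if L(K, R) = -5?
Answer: 9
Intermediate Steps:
j = 20 (j = -4 + 24 = 20)
N = 2 (N = √(20 - 16) = √4 = 2)
(N + L(7, 6))² = (2 - 5)² = (-3)² = 9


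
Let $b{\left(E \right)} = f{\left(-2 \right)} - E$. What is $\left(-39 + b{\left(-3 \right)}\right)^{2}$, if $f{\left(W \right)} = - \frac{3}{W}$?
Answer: $\frac{4761}{4} \approx 1190.3$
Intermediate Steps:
$b{\left(E \right)} = \frac{3}{2} - E$ ($b{\left(E \right)} = - \frac{3}{-2} - E = \left(-3\right) \left(- \frac{1}{2}\right) - E = \frac{3}{2} - E$)
$\left(-39 + b{\left(-3 \right)}\right)^{2} = \left(-39 + \left(\frac{3}{2} - -3\right)\right)^{2} = \left(-39 + \left(\frac{3}{2} + 3\right)\right)^{2} = \left(-39 + \frac{9}{2}\right)^{2} = \left(- \frac{69}{2}\right)^{2} = \frac{4761}{4}$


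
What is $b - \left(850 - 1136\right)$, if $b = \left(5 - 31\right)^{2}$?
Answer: $962$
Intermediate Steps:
$b = 676$ ($b = \left(-26\right)^{2} = 676$)
$b - \left(850 - 1136\right) = 676 - \left(850 - 1136\right) = 676 - -286 = 676 + 286 = 962$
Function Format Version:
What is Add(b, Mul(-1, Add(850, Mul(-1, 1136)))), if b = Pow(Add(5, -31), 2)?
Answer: 962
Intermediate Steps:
b = 676 (b = Pow(-26, 2) = 676)
Add(b, Mul(-1, Add(850, Mul(-1, 1136)))) = Add(676, Mul(-1, Add(850, Mul(-1, 1136)))) = Add(676, Mul(-1, Add(850, -1136))) = Add(676, Mul(-1, -286)) = Add(676, 286) = 962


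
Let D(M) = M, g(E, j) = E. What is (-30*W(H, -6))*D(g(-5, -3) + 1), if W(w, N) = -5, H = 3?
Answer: -600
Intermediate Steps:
(-30*W(H, -6))*D(g(-5, -3) + 1) = (-30*(-5))*(-5 + 1) = 150*(-4) = -600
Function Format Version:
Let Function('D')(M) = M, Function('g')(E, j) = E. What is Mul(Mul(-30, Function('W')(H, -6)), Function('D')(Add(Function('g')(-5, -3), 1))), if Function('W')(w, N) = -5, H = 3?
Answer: -600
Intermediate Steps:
Mul(Mul(-30, Function('W')(H, -6)), Function('D')(Add(Function('g')(-5, -3), 1))) = Mul(Mul(-30, -5), Add(-5, 1)) = Mul(150, -4) = -600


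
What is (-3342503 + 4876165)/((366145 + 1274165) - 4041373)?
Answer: -1533662/2401063 ≈ -0.63874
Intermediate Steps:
(-3342503 + 4876165)/((366145 + 1274165) - 4041373) = 1533662/(1640310 - 4041373) = 1533662/(-2401063) = 1533662*(-1/2401063) = -1533662/2401063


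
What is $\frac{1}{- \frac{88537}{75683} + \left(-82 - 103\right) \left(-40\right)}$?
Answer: $\frac{75683}{559965663} \approx 0.00013516$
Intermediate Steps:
$\frac{1}{- \frac{88537}{75683} + \left(-82 - 103\right) \left(-40\right)} = \frac{1}{\left(-88537\right) \frac{1}{75683} - -7400} = \frac{1}{- \frac{88537}{75683} + 7400} = \frac{1}{\frac{559965663}{75683}} = \frac{75683}{559965663}$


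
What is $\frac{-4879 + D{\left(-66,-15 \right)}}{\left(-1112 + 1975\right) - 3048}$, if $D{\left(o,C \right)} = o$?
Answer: $\frac{43}{19} \approx 2.2632$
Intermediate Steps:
$\frac{-4879 + D{\left(-66,-15 \right)}}{\left(-1112 + 1975\right) - 3048} = \frac{-4879 - 66}{\left(-1112 + 1975\right) - 3048} = - \frac{4945}{863 - 3048} = - \frac{4945}{-2185} = \left(-4945\right) \left(- \frac{1}{2185}\right) = \frac{43}{19}$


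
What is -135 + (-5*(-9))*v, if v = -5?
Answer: -360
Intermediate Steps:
-135 + (-5*(-9))*v = -135 - 5*(-9)*(-5) = -135 + 45*(-5) = -135 - 225 = -360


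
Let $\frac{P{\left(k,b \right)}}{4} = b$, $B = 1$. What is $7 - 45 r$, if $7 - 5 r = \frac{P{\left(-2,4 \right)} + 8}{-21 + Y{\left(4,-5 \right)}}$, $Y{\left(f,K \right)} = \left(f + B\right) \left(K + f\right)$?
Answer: $- \frac{836}{13} \approx -64.308$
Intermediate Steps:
$P{\left(k,b \right)} = 4 b$
$Y{\left(f,K \right)} = \left(1 + f\right) \left(K + f\right)$ ($Y{\left(f,K \right)} = \left(f + 1\right) \left(K + f\right) = \left(1 + f\right) \left(K + f\right)$)
$r = \frac{103}{65}$ ($r = \frac{7}{5} - \frac{\left(4 \cdot 4 + 8\right) \frac{1}{-21 + \left(-5 + 4 + 4^{2} - 20\right)}}{5} = \frac{7}{5} - \frac{\left(16 + 8\right) \frac{1}{-21 + \left(-5 + 4 + 16 - 20\right)}}{5} = \frac{7}{5} - \frac{24 \frac{1}{-21 - 5}}{5} = \frac{7}{5} - \frac{24 \frac{1}{-26}}{5} = \frac{7}{5} - \frac{24 \left(- \frac{1}{26}\right)}{5} = \frac{7}{5} - - \frac{12}{65} = \frac{7}{5} + \frac{12}{65} = \frac{103}{65} \approx 1.5846$)
$7 - 45 r = 7 - \frac{927}{13} = - \frac{836}{13}$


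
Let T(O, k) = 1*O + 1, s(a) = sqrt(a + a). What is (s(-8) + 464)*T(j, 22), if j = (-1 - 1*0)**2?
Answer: 928 + 8*I ≈ 928.0 + 8.0*I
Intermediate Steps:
j = 1 (j = (-1 + 0)**2 = (-1)**2 = 1)
s(a) = sqrt(2)*sqrt(a) (s(a) = sqrt(2*a) = sqrt(2)*sqrt(a))
T(O, k) = 1 + O (T(O, k) = O + 1 = 1 + O)
(s(-8) + 464)*T(j, 22) = (sqrt(2)*sqrt(-8) + 464)*(1 + 1) = (sqrt(2)*(2*I*sqrt(2)) + 464)*2 = (4*I + 464)*2 = (464 + 4*I)*2 = 928 + 8*I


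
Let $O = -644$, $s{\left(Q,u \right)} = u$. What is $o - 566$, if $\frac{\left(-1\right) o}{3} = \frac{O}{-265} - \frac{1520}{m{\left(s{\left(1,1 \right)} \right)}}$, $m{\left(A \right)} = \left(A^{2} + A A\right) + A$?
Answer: $\frac{250878}{265} \approx 946.71$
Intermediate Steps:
$m{\left(A \right)} = A + 2 A^{2}$ ($m{\left(A \right)} = \left(A^{2} + A^{2}\right) + A = 2 A^{2} + A = A + 2 A^{2}$)
$o = \frac{400868}{265}$ ($o = - 3 \left(- \frac{644}{-265} - \frac{1520}{1 \left(1 + 2 \cdot 1\right)}\right) = - 3 \left(\left(-644\right) \left(- \frac{1}{265}\right) - \frac{1520}{1 \left(1 + 2\right)}\right) = - 3 \left(\frac{644}{265} - \frac{1520}{1 \cdot 3}\right) = - 3 \left(\frac{644}{265} - \frac{1520}{3}\right) = \left(-3\right) \left(- \frac{400868}{795}\right) = \frac{400868}{265} \approx 1512.7$)
$o - 566 = \frac{400868}{265} - 566 = \frac{250878}{265}$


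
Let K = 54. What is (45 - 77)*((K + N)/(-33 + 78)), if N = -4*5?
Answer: -1088/45 ≈ -24.178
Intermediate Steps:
N = -20
(45 - 77)*((K + N)/(-33 + 78)) = (45 - 77)*((54 - 20)/(-33 + 78)) = -1088/45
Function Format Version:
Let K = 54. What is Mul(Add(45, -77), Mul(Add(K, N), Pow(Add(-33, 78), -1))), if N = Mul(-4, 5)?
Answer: Rational(-1088, 45) ≈ -24.178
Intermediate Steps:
N = -20
Mul(Add(45, -77), Mul(Add(K, N), Pow(Add(-33, 78), -1))) = Mul(Add(45, -77), Mul(Add(54, -20), Pow(Add(-33, 78), -1))) = Mul(-32, Mul(34, Pow(45, -1))) = Mul(-32, Mul(34, Rational(1, 45))) = Mul(-32, Rational(34, 45)) = Rational(-1088, 45)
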